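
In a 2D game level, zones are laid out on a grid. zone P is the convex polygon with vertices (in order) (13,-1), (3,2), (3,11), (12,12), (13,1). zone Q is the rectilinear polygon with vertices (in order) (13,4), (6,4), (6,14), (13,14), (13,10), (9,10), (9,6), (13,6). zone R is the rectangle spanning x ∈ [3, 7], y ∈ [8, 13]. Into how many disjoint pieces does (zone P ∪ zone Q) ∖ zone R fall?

(zone P ∪ zone Q) ∖ zone R is a single connected region.

1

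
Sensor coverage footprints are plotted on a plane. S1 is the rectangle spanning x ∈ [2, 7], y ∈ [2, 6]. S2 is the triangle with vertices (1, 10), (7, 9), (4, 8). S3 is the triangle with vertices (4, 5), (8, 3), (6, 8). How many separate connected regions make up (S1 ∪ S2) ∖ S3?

(S1 ∪ S2) ∖ S3 splits into 3 disjoint pieces (area 15.0833, area 0.05, area 4.5).

3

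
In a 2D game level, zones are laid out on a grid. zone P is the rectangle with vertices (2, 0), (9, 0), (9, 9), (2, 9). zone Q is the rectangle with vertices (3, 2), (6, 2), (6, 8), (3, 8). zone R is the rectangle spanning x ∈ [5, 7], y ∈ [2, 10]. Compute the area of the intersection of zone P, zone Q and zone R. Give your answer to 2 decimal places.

6.00

The intersection is the polygon with vertices (6,8), (6,2), (5,2), (5,8).
By the shoelace formula its area is 6.00.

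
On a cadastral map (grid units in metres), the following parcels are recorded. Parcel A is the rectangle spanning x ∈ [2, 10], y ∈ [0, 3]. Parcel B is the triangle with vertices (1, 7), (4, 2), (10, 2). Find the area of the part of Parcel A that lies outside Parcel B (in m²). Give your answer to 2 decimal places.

|Parcel A| = 24, |Parcel A∩Parcel B| = 5.4.
|Parcel A ∖ Parcel B| = |Parcel A| − |Parcel A∩Parcel B| = 24 − 5.4 = 18.60.

18.60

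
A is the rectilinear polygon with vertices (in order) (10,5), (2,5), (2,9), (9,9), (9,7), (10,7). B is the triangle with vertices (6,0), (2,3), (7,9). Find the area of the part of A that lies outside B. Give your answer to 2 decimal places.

24.22

|A| = 30, |A∩B| = 5.7778.
|A ∖ B| = |A| − |A∩B| = 30 − 5.7778 = 24.22.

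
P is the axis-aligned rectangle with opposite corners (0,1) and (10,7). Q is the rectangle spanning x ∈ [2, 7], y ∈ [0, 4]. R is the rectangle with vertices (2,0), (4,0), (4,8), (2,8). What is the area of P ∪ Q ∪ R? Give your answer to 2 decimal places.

67.00

By inclusion–exclusion:
Individual areas: |P| = 60, |Q| = 20, |R| = 16.
|P∩Q|: x∈[2,7], y∈[1,4] → 5·3 = 15.
|P∩R|: x∈[2,4], y∈[1,7] → 2·6 = 12.
|Q∩R|: x∈[2,4], y∈[0,4] → 2·4 = 8.
|P∩Q∩R| = 6.
|P ∪ Q ∪ R| = 96 − 35 + 6 = 67.00.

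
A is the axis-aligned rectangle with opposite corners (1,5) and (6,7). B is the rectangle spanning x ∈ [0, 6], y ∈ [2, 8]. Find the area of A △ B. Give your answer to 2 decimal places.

|A∩B|: x∈[1,6], y∈[5,7] → 5·2 = 10.
|A △ B| = |A| + |B| − 2·|A∩B| = 10 + 36 − 20 = 26.00.

26.00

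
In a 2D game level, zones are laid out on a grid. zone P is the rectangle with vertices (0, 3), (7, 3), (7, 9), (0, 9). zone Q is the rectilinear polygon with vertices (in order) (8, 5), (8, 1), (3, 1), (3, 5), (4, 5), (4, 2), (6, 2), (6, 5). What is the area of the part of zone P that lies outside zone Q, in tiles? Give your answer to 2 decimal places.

38.00

|zone P| = 42, |zone P∩zone Q| = 4.
|zone P ∖ zone Q| = |zone P| − |zone P∩zone Q| = 42 − 4 = 38.00.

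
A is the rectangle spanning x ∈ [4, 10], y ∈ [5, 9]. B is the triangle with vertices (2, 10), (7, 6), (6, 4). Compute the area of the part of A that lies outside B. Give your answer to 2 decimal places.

18.98

|A| = 24, |A∩B| = 5.0167.
|A ∖ B| = |A| − |A∩B| = 24 − 5.0167 = 18.98.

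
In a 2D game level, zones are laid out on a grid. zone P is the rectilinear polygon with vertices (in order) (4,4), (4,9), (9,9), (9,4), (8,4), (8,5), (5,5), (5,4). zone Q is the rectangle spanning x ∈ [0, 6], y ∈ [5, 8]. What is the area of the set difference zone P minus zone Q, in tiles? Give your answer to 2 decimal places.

|zone P| = 22, |zone P∩zone Q| = 6.
|zone P ∖ zone Q| = |zone P| − |zone P∩zone Q| = 22 − 6 = 16.00.

16.00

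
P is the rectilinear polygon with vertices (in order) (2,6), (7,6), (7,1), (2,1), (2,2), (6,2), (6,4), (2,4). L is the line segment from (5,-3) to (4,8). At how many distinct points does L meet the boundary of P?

4

The segment meets the boundary at (4.182,6), (4.545,2), (4.364,4), (4.636,1).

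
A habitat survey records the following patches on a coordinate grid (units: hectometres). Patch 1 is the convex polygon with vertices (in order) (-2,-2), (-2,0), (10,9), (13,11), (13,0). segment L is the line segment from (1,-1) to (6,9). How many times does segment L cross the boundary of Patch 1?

1

The segment meets the boundary at (3.6,4.2).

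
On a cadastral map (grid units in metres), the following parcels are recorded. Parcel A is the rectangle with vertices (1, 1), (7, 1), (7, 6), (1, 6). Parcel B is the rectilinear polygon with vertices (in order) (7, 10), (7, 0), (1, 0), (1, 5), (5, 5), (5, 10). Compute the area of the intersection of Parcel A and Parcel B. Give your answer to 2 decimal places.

The intersection is the polygon with vertices (7,1), (1,1), (1,5), (5,5), (5,6), (7,6).
By the shoelace formula its area is 26.00.

26.00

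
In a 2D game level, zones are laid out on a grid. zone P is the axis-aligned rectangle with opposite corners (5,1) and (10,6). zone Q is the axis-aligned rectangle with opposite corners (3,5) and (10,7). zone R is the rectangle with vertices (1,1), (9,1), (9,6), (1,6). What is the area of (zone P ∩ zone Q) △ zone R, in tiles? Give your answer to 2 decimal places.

|zone P ∩ zone Q| = 5.
|(zone P ∩ zone Q) ∩ zone R| = 4.
|(zone P ∩ zone Q) △ zone R| = 5 + 40 − 8 = 37.00.

37.00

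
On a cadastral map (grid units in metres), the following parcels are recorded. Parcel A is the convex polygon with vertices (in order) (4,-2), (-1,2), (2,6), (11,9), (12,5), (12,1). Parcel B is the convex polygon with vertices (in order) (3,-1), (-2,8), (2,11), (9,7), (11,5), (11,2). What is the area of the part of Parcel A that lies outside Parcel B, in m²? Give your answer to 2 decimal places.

28.90

|Parcel A| = 90.5, |Parcel A∩Parcel B| = 61.5991.
|Parcel A ∖ Parcel B| = |Parcel A| − |Parcel A∩Parcel B| = 90.5 − 61.5991 = 28.90.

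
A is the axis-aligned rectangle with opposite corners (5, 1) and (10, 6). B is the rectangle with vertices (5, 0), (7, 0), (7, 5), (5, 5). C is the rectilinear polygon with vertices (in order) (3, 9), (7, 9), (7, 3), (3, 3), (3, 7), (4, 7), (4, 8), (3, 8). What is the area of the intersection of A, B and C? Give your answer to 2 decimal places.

The intersection is the polygon with vertices (7,5), (7,3), (5,3), (5,5).
By the shoelace formula its area is 4.00.

4.00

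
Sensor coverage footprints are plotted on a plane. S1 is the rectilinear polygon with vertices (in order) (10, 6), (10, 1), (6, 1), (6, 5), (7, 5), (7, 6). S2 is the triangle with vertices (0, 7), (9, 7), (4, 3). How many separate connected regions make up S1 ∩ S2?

S1 ∩ S2 splits into 2 disjoint pieces (area 0.1, area 0.225).

2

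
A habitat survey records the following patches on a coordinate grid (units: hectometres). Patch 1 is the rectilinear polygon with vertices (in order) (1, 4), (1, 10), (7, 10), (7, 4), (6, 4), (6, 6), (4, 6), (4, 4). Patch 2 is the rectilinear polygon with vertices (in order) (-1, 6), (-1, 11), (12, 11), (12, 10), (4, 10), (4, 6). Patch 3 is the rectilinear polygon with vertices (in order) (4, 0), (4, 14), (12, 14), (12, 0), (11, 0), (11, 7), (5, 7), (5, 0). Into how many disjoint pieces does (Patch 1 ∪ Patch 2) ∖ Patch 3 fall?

2

(Patch 1 ∪ Patch 2) ∖ Patch 3 splits into 2 disjoint pieces (area 31, area 4).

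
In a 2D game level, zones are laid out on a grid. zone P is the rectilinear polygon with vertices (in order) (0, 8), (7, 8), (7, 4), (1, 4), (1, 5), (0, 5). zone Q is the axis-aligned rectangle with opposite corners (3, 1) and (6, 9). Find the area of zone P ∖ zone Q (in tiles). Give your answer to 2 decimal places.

15.00

|zone P| = 27, |zone P∩zone Q| = 12.
|zone P ∖ zone Q| = |zone P| − |zone P∩zone Q| = 27 − 12 = 15.00.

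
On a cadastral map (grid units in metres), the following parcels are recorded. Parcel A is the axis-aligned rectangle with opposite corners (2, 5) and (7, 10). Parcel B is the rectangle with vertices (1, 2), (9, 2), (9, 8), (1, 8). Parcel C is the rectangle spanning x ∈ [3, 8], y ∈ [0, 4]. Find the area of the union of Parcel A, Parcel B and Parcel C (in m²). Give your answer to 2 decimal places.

By inclusion–exclusion:
Individual areas: |Parcel A| = 25, |Parcel B| = 48, |Parcel C| = 20.
|Parcel A∩Parcel B|: x∈[2,7], y∈[5,8] → 5·3 = 15.
|Parcel A∩Parcel C| = 0 (no overlap).
|Parcel B∩Parcel C|: x∈[3,8], y∈[2,4] → 5·2 = 10.
|Parcel A∩Parcel B∩Parcel C| = 0.
|Parcel A ∪ Parcel B ∪ Parcel C| = 93 − 25 + 0 = 68.00.

68.00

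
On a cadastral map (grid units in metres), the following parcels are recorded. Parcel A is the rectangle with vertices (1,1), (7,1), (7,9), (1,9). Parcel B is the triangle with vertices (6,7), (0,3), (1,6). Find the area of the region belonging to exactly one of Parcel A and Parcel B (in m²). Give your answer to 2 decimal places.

|Parcel A| = 48, |Parcel B| = 7, |Parcel A∩Parcel B| = 5.8333.
|Parcel A △ Parcel B| = |Parcel A| + |Parcel B| − 2·|Parcel A∩Parcel B| = 48 + 7 − 11.6667 = 43.33.

43.33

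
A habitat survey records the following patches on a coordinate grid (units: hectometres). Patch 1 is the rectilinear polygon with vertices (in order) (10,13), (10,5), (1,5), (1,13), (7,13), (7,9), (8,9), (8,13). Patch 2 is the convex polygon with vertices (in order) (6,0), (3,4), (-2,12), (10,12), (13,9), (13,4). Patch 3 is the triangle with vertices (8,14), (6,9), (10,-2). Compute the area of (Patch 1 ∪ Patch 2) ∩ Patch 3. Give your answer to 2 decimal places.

18.44

The region (Patch 1 ∪ Patch 2) ∩ Patch 3 is the polygon with vertices (8.71,1.548), (6,9), (7.2,12), (8,12), (8,13), (8.125,13), (9.5,2).
By the shoelace formula its area is 18.44.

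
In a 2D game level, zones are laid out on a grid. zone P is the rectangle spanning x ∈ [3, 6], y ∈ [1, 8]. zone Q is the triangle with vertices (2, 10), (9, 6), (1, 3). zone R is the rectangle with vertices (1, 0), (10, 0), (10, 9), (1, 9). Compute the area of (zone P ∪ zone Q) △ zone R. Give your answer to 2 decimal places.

46.38

|zone P ∪ zone Q| = 36.5089.
|(zone P ∪ zone Q) ∩ zone R| = 35.5625.
|(zone P ∪ zone Q) △ zone R| = 36.5089 + 81 − 71.125 = 46.38.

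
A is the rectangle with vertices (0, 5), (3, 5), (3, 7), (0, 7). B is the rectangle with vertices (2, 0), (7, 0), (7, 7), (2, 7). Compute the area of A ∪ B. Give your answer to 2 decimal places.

39.00

By inclusion–exclusion:
Individual areas: |A| = 6, |B| = 35.
|A∩B|: x∈[2,3], y∈[5,7] → 1·2 = 2.
|A ∪ B| = 41 − 2 = 39.00.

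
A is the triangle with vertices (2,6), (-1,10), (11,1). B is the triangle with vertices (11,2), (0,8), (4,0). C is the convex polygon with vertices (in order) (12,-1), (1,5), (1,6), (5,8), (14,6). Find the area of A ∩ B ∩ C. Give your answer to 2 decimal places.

The intersection is the polygon with vertices (6.111,4.667), (10.034,1.724), (9.811,1.66), (2,6), (1.727,6.364), (2.391,6.696).
By the shoelace formula its area is 6.02.

6.02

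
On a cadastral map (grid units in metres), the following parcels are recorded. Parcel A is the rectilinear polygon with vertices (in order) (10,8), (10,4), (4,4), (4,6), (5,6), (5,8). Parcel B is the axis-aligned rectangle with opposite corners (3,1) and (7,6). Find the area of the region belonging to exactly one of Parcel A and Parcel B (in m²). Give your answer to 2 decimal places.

30.00

|Parcel A| = 22, |Parcel B| = 20, |Parcel A∩Parcel B| = 6.
|Parcel A △ Parcel B| = |Parcel A| + |Parcel B| − 2·|Parcel A∩Parcel B| = 22 + 20 − 12 = 30.00.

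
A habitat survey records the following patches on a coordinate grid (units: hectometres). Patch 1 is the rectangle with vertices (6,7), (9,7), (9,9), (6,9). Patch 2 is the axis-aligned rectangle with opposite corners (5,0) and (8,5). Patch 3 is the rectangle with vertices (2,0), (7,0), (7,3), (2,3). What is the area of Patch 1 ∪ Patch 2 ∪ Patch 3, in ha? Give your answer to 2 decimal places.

By inclusion–exclusion:
Individual areas: |Patch 1| = 6, |Patch 2| = 15, |Patch 3| = 15.
|Patch 1∩Patch 2| = 0 (no overlap).
|Patch 1∩Patch 3| = 0 (no overlap).
|Patch 2∩Patch 3|: x∈[5,7], y∈[0,3] → 2·3 = 6.
|Patch 1∩Patch 2∩Patch 3| = 0.
|Patch 1 ∪ Patch 2 ∪ Patch 3| = 36 − 6 + 0 = 30.00.

30.00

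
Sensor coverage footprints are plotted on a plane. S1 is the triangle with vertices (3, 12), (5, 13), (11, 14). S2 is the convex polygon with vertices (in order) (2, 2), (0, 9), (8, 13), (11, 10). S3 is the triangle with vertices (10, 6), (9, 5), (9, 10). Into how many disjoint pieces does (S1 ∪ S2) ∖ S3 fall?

2

(S1 ∪ S2) ∖ S3 splits into 2 disjoint pieces (area 2, area 57.1768).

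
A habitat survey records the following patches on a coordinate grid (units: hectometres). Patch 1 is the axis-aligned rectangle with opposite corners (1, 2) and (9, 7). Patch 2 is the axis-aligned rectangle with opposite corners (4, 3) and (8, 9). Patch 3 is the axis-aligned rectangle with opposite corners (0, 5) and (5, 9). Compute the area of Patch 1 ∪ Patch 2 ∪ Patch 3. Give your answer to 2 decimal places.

By inclusion–exclusion:
Individual areas: |Patch 1| = 40, |Patch 2| = 24, |Patch 3| = 20.
|Patch 1∩Patch 2|: x∈[4,8], y∈[3,7] → 4·4 = 16.
|Patch 1∩Patch 3|: x∈[1,5], y∈[5,7] → 4·2 = 8.
|Patch 2∩Patch 3|: x∈[4,5], y∈[5,9] → 1·4 = 4.
|Patch 1∩Patch 2∩Patch 3| = 2.
|Patch 1 ∪ Patch 2 ∪ Patch 3| = 84 − 28 + 2 = 58.00.

58.00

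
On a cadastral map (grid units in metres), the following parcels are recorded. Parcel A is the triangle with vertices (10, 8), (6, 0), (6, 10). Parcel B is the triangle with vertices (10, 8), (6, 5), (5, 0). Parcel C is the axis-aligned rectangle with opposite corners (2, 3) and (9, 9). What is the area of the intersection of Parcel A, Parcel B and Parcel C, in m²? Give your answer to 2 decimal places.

The intersection is the polygon with vertices (9,7.25), (9,6.4), (6.875,3), (6,3), (6,5).
By the shoelace formula its area is 5.76.

5.76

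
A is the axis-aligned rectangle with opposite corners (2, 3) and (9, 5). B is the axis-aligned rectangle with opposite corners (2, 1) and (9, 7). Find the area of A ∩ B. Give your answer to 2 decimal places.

|A∩B|: x∈[2,9], y∈[3,5] → 7·2 = 14.

14.00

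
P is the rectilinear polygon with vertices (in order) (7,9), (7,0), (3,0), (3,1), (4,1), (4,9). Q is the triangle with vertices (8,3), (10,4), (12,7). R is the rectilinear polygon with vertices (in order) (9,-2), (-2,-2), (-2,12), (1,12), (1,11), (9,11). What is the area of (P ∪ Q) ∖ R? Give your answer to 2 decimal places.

1.75

|P ∪ Q| = 30.
|(P ∪ Q) ∩ R| = 28.25.
|(P ∪ Q) ∖ R| = 30 − 28.25 = 1.75.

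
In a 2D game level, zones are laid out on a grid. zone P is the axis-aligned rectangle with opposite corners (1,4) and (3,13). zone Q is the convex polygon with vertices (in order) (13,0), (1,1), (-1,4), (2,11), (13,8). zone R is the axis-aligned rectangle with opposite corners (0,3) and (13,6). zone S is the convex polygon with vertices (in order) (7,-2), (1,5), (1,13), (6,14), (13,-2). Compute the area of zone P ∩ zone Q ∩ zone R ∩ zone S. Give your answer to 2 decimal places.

The intersection is the polygon with vertices (1,6), (3,6), (3,4), (1.857,4), (1,5).
By the shoelace formula its area is 3.57.

3.57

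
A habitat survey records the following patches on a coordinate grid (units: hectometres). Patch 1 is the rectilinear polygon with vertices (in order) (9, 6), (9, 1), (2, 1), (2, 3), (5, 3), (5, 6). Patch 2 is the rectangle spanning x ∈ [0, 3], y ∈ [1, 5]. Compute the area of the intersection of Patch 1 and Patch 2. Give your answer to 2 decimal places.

2.00

The intersection is the polygon with vertices (2,1), (2,3), (3,3), (3,1).
By the shoelace formula its area is 2.00.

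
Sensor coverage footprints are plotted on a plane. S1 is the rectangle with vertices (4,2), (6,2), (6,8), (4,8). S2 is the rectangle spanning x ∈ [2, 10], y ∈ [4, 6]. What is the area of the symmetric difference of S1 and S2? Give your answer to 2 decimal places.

|S1∩S2|: x∈[4,6], y∈[4,6] → 2·2 = 4.
|S1 △ S2| = |S1| + |S2| − 2·|S1∩S2| = 12 + 16 − 8 = 20.00.

20.00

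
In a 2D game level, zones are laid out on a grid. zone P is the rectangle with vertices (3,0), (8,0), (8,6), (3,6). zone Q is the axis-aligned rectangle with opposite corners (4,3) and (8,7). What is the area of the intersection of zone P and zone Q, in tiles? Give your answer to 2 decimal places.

12.00

|zone P∩zone Q|: x∈[4,8], y∈[3,6] → 4·3 = 12.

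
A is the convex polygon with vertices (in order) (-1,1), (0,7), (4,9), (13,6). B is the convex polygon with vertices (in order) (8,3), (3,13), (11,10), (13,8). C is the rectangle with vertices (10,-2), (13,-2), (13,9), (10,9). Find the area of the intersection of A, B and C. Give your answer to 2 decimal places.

The intersection is the polygon with vertices (10,5), (10,7), (11.5,6.5).
By the shoelace formula its area is 1.50.

1.50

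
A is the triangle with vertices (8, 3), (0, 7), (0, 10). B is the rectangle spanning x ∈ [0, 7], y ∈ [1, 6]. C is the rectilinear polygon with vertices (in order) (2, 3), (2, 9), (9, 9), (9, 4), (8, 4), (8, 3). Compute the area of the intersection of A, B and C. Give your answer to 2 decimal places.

3.67

The intersection is the polygon with vertices (4.571,6), (7,3.875), (7,3.5), (2,6).
By the shoelace formula its area is 3.67.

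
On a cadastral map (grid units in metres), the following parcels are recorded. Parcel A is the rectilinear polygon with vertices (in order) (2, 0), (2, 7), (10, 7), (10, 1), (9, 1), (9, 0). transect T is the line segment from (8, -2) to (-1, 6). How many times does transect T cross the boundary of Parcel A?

The segment meets the boundary at (2,3.333), (5.75,0).

2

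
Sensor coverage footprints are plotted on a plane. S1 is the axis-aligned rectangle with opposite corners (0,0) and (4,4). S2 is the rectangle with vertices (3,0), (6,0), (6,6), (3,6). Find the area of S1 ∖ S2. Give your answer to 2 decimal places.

12.00

|S1∩S2|: x∈[3,4], y∈[0,4] → 1·4 = 4.
|S1| = 16.
|S1 ∖ S2| = |S1| − |S1∩S2| = 16 − 4 = 12.00.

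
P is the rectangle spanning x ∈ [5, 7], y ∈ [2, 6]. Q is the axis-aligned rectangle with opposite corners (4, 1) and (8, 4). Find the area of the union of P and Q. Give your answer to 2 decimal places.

By inclusion–exclusion:
Individual areas: |P| = 8, |Q| = 12.
|P∩Q|: x∈[5,7], y∈[2,4] → 2·2 = 4.
|P ∪ Q| = 20 − 4 = 16.00.

16.00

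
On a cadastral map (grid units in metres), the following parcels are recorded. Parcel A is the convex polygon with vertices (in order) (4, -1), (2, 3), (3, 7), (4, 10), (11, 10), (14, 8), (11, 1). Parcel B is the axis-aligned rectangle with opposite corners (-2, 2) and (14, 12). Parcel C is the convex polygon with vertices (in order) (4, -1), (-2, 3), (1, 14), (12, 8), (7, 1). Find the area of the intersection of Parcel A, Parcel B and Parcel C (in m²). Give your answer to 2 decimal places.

The intersection is the polygon with vertices (3,7), (4,10), (8.333,10), (12,8), (7.714,2), (2.5,2), (2,3).
By the shoelace formula its area is 56.73.

56.73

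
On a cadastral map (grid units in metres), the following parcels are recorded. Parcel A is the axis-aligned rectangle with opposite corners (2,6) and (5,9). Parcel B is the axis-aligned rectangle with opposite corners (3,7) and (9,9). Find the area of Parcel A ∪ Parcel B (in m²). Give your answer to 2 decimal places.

By inclusion–exclusion:
Individual areas: |Parcel A| = 9, |Parcel B| = 12.
|Parcel A∩Parcel B|: x∈[3,5], y∈[7,9] → 2·2 = 4.
|Parcel A ∪ Parcel B| = 21 − 4 = 17.00.

17.00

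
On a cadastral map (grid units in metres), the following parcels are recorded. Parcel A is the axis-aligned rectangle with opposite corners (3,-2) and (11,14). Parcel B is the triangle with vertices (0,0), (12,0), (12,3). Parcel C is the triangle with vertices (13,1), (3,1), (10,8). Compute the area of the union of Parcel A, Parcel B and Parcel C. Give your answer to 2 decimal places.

134.79

By inclusion–exclusion:
Individual areas: |Parcel A| = 128, |Parcel B| = 18, |Parcel C| = 35.
|Parcel A∩Parcel B| = 14.
|Parcel A∩Parcel C| = 30.3333.
|Parcel B∩Parcel C| = 8.
|Parcel A∩Parcel B∩Parcel C| = 6.125.
|Parcel A ∪ Parcel B ∪ Parcel C| = 181 − 52.3333 + 6.125 = 134.79.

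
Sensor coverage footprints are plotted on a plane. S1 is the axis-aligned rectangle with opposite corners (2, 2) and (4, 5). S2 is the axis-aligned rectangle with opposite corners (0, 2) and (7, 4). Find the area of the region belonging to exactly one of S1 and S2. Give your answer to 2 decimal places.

12.00

|S1∩S2|: x∈[2,4], y∈[2,4] → 2·2 = 4.
|S1 △ S2| = |S1| + |S2| − 2·|S1∩S2| = 6 + 14 − 8 = 12.00.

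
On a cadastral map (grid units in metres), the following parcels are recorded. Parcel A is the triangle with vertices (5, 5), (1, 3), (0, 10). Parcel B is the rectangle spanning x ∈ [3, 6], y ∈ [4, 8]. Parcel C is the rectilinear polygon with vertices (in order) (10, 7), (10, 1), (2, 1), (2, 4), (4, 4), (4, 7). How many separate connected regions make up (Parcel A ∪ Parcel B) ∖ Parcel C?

1

(Parcel A ∪ Parcel B) ∖ Parcel C is a single connected region.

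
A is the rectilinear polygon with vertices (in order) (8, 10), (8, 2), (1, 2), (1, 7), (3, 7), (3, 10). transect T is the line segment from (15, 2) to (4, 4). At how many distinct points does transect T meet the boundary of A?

1

The segment meets the boundary at (8,3.273).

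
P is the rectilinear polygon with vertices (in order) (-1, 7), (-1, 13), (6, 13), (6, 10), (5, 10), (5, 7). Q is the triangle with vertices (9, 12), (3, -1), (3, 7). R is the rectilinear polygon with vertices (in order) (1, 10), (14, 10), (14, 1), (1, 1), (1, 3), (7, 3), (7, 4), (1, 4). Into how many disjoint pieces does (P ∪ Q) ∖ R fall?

4

(P ∪ Q) ∖ R splits into 4 disjoint pieces (area 27, area 1.4769, area 2.0769, area 0.9231).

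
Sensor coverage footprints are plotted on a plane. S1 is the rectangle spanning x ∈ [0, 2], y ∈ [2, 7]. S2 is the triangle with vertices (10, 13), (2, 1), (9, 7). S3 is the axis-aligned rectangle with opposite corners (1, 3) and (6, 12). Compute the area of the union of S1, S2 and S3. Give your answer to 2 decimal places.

64.86

By inclusion–exclusion:
Individual areas: |S1| = 10, |S2| = 18, |S3| = 45.
|S1∩S2| = 0.
|S1∩S3|: x∈[1,2], y∈[3,7] → 1·4 = 4.
|S2∩S3| = 4.1429.
|S1∩S2∩S3| = 0.
|S1 ∪ S2 ∪ S3| = 73 − 8.1429 + 0 = 64.86.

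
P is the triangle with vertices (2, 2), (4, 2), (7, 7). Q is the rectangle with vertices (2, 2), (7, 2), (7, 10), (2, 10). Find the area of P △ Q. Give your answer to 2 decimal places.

35.00

|P| = 5, |Q| = 40, |P∩Q| = 5.
|P △ Q| = |P| + |Q| − 2·|P∩Q| = 5 + 40 − 10 = 35.00.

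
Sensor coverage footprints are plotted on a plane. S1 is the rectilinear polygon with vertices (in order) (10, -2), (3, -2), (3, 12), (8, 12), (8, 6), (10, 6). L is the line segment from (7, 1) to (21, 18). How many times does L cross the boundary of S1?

1

The segment meets the boundary at (10,4.643).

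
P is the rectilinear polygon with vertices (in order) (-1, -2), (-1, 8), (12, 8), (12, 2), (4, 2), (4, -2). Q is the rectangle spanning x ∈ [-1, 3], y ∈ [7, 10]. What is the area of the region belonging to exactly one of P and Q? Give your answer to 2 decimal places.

|P| = 98, |Q| = 12, |P∩Q| = 4.
|P △ Q| = |P| + |Q| − 2·|P∩Q| = 98 + 12 − 8 = 102.00.

102.00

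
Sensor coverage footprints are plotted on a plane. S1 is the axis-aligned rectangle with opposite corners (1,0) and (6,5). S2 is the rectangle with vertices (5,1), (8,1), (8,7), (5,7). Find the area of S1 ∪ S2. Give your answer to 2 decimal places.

By inclusion–exclusion:
Individual areas: |S1| = 25, |S2| = 18.
|S1∩S2|: x∈[5,6], y∈[1,5] → 1·4 = 4.
|S1 ∪ S2| = 43 − 4 = 39.00.

39.00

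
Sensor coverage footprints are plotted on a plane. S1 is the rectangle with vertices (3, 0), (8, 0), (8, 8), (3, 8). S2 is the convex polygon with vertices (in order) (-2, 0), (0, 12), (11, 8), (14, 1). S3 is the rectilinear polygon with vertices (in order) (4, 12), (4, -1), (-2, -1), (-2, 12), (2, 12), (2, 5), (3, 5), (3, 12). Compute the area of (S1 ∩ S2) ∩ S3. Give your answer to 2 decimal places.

7.66

The region (S1 ∩ S2) ∩ S3 is the polygon with vertices (4,8), (4,0.375), (3,0.312), (3,5), (3,8).
By the shoelace formula its area is 7.66.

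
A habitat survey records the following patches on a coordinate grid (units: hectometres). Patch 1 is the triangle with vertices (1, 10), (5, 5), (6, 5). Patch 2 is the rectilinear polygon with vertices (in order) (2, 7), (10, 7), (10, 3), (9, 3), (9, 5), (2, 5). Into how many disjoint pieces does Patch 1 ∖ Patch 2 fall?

Patch 1 ∖ Patch 2 is a single connected region.

1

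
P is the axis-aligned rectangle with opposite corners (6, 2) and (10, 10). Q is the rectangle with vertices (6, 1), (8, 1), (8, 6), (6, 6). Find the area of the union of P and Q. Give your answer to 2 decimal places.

34.00

By inclusion–exclusion:
Individual areas: |P| = 32, |Q| = 10.
|P∩Q|: x∈[6,8], y∈[2,6] → 2·4 = 8.
|P ∪ Q| = 42 − 8 = 34.00.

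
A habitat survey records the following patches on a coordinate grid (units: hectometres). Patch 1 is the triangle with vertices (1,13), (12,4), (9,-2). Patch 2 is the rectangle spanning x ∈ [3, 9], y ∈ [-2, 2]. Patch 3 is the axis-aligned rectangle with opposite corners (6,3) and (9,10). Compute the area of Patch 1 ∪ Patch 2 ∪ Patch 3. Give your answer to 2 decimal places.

73.29

By inclusion–exclusion:
Individual areas: |Patch 1| = 46.5, |Patch 2| = 24, |Patch 3| = 21.
|Patch 1∩Patch 2| = 4.2667.
|Patch 1∩Patch 3| = 13.9413.
|Patch 2∩Patch 3| = 0 (no overlap).
|Patch 1∩Patch 2∩Patch 3| = 0.
|Patch 1 ∪ Patch 2 ∪ Patch 3| = 91.5 − 18.208 + 0 = 73.29.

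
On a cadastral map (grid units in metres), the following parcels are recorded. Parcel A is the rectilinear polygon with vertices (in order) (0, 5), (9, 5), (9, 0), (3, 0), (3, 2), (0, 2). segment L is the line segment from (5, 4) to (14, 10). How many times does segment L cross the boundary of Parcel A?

The segment meets the boundary at (6.5,5).

1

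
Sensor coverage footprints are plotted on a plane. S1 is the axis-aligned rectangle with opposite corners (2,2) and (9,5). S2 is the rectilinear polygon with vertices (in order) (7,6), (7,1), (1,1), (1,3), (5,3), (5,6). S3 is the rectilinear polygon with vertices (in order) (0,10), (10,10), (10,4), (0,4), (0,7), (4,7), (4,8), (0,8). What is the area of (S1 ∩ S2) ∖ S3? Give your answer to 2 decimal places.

|S1 ∩ S2| = 9.
|(S1 ∩ S2) ∩ S3| = 2.
|(S1 ∩ S2) ∖ S3| = 9 − 2 = 7.00.

7.00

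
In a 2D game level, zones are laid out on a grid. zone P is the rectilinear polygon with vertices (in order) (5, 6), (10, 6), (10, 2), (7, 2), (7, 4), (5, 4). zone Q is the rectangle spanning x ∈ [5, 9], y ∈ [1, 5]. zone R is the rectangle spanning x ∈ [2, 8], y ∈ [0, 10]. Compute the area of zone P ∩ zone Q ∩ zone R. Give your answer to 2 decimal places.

The intersection is the polygon with vertices (7,4), (5,4), (5,5), (8,5), (8,2), (7,2).
By the shoelace formula its area is 5.00.

5.00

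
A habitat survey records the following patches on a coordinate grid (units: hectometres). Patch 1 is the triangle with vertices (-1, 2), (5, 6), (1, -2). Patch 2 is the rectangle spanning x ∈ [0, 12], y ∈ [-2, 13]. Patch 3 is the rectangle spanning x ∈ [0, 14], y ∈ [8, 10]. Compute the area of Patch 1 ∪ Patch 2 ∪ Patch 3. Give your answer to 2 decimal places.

By inclusion–exclusion:
Individual areas: |Patch 1| = 16, |Patch 2| = 180, |Patch 3| = 28.
|Patch 1∩Patch 2| = 14.6667.
|Patch 1∩Patch 3| = 0.
|Patch 2∩Patch 3|: x∈[0,12], y∈[8,10] → 12·2 = 24.
|Patch 1∩Patch 2∩Patch 3| = 0.
|Patch 1 ∪ Patch 2 ∪ Patch 3| = 224 − 38.6667 + 0 = 185.33.

185.33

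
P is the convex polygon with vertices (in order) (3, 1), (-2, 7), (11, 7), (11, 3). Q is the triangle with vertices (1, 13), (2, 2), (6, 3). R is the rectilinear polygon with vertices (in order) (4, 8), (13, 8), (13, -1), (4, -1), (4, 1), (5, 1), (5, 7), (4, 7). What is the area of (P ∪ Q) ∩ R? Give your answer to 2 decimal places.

28.50

|P ∪ Q| = 62.3795.
|(P ∪ Q) ∩ R| = 28.50.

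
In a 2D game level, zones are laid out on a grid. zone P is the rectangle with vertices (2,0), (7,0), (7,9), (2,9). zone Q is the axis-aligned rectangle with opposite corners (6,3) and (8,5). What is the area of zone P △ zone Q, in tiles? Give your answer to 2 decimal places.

|zone P∩zone Q|: x∈[6,7], y∈[3,5] → 1·2 = 2.
|zone P △ zone Q| = |zone P| + |zone Q| − 2·|zone P∩zone Q| = 45 + 4 − 4 = 45.00.

45.00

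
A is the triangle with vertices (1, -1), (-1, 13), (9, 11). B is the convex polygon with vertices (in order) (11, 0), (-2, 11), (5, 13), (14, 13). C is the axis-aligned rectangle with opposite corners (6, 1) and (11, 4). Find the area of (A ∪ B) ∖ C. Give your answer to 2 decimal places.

|A ∪ B| = 139.1753.
|(A ∪ B) ∩ C| = 8.8636.
|(A ∪ B) ∖ C| = 139.1753 − 8.8636 = 130.31.

130.31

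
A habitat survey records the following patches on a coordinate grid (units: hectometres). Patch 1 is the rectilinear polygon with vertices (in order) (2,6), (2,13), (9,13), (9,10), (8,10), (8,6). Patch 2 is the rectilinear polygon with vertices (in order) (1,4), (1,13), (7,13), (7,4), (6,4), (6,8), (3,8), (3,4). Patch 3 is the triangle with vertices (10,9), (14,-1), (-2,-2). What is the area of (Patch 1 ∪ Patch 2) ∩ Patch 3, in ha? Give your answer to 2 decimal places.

2.50

The region (Patch 1 ∪ Patch 2) ∩ Patch 3 is the polygon with vertices (8,6), (7,6), (7,4), (6,4), (6,5.333), (8,7.167).
By the shoelace formula its area is 2.50.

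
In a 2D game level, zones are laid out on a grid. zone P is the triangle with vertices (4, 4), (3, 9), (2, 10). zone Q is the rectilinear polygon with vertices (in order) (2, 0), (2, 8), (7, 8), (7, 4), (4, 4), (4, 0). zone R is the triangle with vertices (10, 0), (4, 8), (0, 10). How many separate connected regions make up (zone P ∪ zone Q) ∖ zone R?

(zone P ∪ zone Q) ∖ zone R splits into 3 disjoint pieces (area 0.5778, area 6, area 16).

3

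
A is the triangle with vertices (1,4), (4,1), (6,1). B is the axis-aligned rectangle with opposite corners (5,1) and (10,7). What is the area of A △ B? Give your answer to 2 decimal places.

|A| = 3, |B| = 30, |A∩B| = 0.3.
|A △ B| = |A| + |B| − 2·|A∩B| = 3 + 30 − 0.6 = 32.40.

32.40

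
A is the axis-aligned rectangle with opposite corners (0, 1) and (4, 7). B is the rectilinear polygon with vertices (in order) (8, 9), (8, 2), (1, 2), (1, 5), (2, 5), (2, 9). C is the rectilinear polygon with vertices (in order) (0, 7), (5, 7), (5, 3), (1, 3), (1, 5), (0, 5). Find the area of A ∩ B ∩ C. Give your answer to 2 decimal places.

10.00

The intersection is the polygon with vertices (4,3), (1,3), (1,5), (2,5), (2,7), (4,7).
By the shoelace formula its area is 10.00.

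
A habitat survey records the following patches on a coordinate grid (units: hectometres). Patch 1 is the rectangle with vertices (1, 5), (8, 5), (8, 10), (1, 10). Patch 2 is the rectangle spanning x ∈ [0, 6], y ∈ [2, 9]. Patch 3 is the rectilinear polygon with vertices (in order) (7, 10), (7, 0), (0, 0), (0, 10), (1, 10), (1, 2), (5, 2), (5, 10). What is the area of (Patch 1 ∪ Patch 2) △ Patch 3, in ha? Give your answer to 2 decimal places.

55.00

|Patch 1 ∪ Patch 2| = 57.
|(Patch 1 ∪ Patch 2) ∩ Patch 3| = 20.
|(Patch 1 ∪ Patch 2) △ Patch 3| = 57 + 38 − 40 = 55.00.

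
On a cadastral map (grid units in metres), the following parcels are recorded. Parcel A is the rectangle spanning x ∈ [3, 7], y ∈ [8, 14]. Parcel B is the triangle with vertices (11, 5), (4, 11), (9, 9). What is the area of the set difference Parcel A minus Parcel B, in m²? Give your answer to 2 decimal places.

21.94

|Parcel A| = 24, |Parcel A∩Parcel B| = 2.0571.
|Parcel A ∖ Parcel B| = |Parcel A| − |Parcel A∩Parcel B| = 24 − 2.0571 = 21.94.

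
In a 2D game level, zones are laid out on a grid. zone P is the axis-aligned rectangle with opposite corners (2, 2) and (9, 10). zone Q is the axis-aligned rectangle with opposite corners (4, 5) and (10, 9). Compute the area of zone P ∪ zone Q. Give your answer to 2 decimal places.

By inclusion–exclusion:
Individual areas: |zone P| = 56, |zone Q| = 24.
|zone P∩zone Q|: x∈[4,9], y∈[5,9] → 5·4 = 20.
|zone P ∪ zone Q| = 80 − 20 = 60.00.

60.00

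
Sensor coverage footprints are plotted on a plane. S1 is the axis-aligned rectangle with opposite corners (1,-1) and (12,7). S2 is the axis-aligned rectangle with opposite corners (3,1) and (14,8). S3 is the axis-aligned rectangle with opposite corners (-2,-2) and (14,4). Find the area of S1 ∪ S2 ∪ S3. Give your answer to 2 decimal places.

146.00

By inclusion–exclusion:
Individual areas: |S1| = 88, |S2| = 77, |S3| = 96.
|S1∩S2|: x∈[3,12], y∈[1,7] → 9·6 = 54.
|S1∩S3|: x∈[1,12], y∈[-1,4] → 11·5 = 55.
|S2∩S3|: x∈[3,14], y∈[1,4] → 11·3 = 33.
|S1∩S2∩S3| = 27.
|S1 ∪ S2 ∪ S3| = 261 − 142 + 27 = 146.00.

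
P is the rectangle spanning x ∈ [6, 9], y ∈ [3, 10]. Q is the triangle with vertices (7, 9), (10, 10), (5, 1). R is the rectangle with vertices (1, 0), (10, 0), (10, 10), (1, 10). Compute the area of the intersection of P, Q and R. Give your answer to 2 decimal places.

9.16

The intersection is the polygon with vertices (6.111,3), (6,3), (6,5), (7,9), (9,9.667), (9,8.2).
By the shoelace formula its area is 9.16.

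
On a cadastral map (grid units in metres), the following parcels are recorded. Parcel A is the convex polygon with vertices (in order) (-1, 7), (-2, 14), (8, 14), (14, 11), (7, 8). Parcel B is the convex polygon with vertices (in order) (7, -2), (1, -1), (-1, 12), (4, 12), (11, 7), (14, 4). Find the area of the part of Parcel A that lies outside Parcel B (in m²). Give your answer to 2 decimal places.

|Parcel A| = 78, |Parcel A∩Parcel B| = 32.4079.
|Parcel A ∖ Parcel B| = |Parcel A| − |Parcel A∩Parcel B| = 78 − 32.4079 = 45.59.

45.59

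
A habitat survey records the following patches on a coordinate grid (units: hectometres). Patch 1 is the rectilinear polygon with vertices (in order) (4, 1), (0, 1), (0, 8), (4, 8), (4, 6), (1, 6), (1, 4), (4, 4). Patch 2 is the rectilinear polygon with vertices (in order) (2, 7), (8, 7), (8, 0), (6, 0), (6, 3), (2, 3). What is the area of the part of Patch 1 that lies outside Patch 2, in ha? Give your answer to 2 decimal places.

|Patch 1| = 22, |Patch 1∩Patch 2| = 4.
|Patch 1 ∖ Patch 2| = |Patch 1| − |Patch 1∩Patch 2| = 22 − 4 = 18.00.

18.00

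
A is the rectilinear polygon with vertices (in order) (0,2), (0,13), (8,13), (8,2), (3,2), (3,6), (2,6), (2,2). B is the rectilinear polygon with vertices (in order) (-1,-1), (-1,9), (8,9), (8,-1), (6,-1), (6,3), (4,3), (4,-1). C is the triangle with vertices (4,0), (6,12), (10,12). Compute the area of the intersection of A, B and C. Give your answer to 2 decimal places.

11.75

The intersection is the polygon with vertices (8,9), (8,8), (5.5,3), (4.5,3), (5.5,9).
By the shoelace formula its area is 11.75.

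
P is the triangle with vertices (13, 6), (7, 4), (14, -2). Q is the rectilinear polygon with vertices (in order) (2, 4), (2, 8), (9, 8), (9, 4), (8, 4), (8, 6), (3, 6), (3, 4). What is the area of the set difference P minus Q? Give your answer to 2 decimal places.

24.50

|P| = 25, |P∩Q| = 0.5.
|P ∖ Q| = |P| − |P∩Q| = 25 − 0.5 = 24.50.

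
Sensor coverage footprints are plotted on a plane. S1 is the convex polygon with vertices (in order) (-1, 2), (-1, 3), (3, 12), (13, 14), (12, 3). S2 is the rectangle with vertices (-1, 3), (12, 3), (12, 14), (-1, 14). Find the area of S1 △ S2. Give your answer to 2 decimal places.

|S1| = 119, |S2| = 143, |S1∩S2| = 107.1.
|S1 △ S2| = |S1| + |S2| − 2·|S1∩S2| = 119 + 143 − 214.2 = 47.80.

47.80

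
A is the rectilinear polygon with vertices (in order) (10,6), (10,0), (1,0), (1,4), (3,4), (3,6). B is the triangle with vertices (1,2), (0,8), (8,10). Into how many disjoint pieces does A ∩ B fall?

2

A ∩ B splits into 2 disjoint pieces (area 1.75, area 1.2857).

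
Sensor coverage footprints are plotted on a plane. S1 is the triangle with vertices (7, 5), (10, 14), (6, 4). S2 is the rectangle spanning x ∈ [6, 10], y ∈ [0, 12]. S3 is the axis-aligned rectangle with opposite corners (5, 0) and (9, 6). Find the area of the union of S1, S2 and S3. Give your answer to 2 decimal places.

54.13

By inclusion–exclusion:
Individual areas: |S1| = 3, |S2| = 48, |S3| = 24.
|S1∩S2| = 2.8667.
|S1∩S3| = 0.8667.
|S2∩S3|: x∈[6,9], y∈[0,6] → 3·6 = 18.
|S1∩S2∩S3| = 0.8667.
|S1 ∪ S2 ∪ S3| = 75 − 21.7333 + 0.8667 = 54.13.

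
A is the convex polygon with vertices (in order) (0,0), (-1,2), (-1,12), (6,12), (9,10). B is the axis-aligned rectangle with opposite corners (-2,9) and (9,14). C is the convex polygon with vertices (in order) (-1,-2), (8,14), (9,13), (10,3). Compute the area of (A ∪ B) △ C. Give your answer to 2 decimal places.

|A ∪ B| = 99.45.
|(A ∪ B) ∩ C| = 24.0981.
|(A ∪ B) △ C| = 99.45 + 70 − 48.1963 = 121.25.

121.25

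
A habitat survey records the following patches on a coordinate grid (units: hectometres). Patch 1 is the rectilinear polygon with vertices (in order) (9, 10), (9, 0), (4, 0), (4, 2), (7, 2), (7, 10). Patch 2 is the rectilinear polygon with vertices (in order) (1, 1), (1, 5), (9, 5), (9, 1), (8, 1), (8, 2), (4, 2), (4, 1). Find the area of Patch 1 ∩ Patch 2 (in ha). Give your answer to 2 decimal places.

7.00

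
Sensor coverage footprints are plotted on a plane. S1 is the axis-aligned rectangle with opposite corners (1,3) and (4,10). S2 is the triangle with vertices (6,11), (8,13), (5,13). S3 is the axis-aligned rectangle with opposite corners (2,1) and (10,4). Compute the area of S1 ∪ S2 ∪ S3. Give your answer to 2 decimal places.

46.00

By inclusion–exclusion:
Individual areas: |S1| = 21, |S2| = 3, |S3| = 24.
|S1∩S2| = 0.
|S1∩S3|: x∈[2,4], y∈[3,4] → 2·1 = 2.
|S2∩S3| = 0.
|S1∩S2∩S3| = 0.
|S1 ∪ S2 ∪ S3| = 48 − 2 + 0 = 46.00.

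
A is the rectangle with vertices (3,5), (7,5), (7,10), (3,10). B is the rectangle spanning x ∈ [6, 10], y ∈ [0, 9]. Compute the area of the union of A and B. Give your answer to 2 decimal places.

52.00

By inclusion–exclusion:
Individual areas: |A| = 20, |B| = 36.
|A∩B|: x∈[6,7], y∈[5,9] → 1·4 = 4.
|A ∪ B| = 56 − 4 = 52.00.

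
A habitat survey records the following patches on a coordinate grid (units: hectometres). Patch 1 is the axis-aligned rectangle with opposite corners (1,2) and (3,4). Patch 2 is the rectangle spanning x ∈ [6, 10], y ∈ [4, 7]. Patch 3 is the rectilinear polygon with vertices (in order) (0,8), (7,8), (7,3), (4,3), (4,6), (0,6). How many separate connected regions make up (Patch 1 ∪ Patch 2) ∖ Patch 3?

(Patch 1 ∪ Patch 2) ∖ Patch 3 splits into 2 disjoint pieces (area 4, area 9).

2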